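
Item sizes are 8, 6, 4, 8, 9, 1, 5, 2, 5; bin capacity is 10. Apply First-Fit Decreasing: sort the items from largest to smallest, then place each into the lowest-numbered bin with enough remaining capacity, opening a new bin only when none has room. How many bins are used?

5

Sorted descending: 9, 8, 8, 6, 5, 5, 4, 2, 1.
bin 1: place 9, 1 left
bin 2: place 8, 2 left
bin 3: place 8, 2 left
bin 4: place 6, 4 left
bin 5: place 5, 5 left
bin 5: place 5, 0 left
bin 4: place 4, 0 left
bin 2: place 2, 0 left
bin 1: place 1, 0 left
Final bins: [9,1] [8,2] [8] [6,4] [5,5].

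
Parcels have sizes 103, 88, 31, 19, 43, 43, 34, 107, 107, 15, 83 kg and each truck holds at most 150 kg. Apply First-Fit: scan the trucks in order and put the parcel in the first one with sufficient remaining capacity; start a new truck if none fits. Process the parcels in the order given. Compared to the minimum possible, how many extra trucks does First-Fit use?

1

First-Fit: [103,31,15] [88,19,43] [43,34] [107] [107] [83] → 6 trucks.
Total size 673 kg; any packing needs at least ⌈673/150⌉ = 5 trucks.
An optimal packing achieves that bound: [107,43] [107,43] [103,34] [88,31,19] [83,15] → 5 trucks.
Excess: 6 − 5 = 1.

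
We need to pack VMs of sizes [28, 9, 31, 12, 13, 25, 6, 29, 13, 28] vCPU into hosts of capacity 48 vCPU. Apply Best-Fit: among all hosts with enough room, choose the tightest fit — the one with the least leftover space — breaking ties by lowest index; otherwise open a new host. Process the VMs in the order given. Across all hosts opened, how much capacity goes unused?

host 1: place 28 vCPU, 20 vCPU left
host 1: place 9 vCPU, 11 vCPU left
host 2: place 31 vCPU, 17 vCPU left
host 2: place 12 vCPU, 5 vCPU left
host 3: place 13 vCPU, 35 vCPU left
host 3: place 25 vCPU, 10 vCPU left
host 3: place 6 vCPU, 4 vCPU left
host 4: place 29 vCPU, 19 vCPU left
host 4: place 13 vCPU, 6 vCPU left
host 5: place 28 vCPU, 20 vCPU left
5 hosts × 48 vCPU = 240 vCPU; used 194 vCPU; unused 46 vCPU.

46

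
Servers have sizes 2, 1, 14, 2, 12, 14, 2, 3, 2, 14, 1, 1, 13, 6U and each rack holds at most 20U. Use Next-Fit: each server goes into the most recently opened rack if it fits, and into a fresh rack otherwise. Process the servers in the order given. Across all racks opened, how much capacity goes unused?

13

2U → rack 1 (remaining 18U)
1U → rack 1 (remaining 17U)
14U → rack 1 (remaining 3U)
2U → rack 1 (remaining 1U)
12U → rack 2 (remaining 8U)
14U → rack 3 (remaining 6U)
2U → rack 3 (remaining 4U)
3U → rack 3 (remaining 1U)
2U → rack 4 (remaining 18U)
14U → rack 4 (remaining 4U)
1U → rack 4 (remaining 3U)
1U → rack 4 (remaining 2U)
13U → rack 5 (remaining 7U)
6U → rack 5 (remaining 1U)
5 racks × 20U = 100U; used 87U; unused 13U.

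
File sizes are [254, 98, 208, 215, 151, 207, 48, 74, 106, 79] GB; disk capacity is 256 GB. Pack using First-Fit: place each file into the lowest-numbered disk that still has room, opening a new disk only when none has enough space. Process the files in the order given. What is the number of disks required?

Put 254 GB in disk 1; 2 GB remain.
Put 98 GB in disk 2; 158 GB remain.
Put 208 GB in disk 3; 48 GB remain.
Put 215 GB in disk 4; 41 GB remain.
Put 151 GB in disk 2; 7 GB remain.
Put 207 GB in disk 5; 49 GB remain.
Put 48 GB in disk 3; 0 GB remain.
Put 74 GB in disk 6; 182 GB remain.
Put 106 GB in disk 6; 76 GB remain.
Put 79 GB in disk 7; 177 GB remain.

7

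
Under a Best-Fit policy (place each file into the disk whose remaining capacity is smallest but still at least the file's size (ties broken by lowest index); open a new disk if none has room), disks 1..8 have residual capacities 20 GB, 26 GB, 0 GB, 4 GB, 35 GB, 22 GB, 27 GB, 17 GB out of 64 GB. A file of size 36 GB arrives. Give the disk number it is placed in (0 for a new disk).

0

No disk has ≥ 36 GB free, so a new disk is opened.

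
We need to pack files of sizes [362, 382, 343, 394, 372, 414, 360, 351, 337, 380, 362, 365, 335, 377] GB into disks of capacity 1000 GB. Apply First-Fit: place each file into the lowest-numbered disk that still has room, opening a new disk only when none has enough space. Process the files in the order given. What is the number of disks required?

362 GB → disk 1 (remaining 638 GB)
382 GB → disk 1 (remaining 256 GB)
343 GB → disk 2 (remaining 657 GB)
394 GB → disk 2 (remaining 263 GB)
372 GB → disk 3 (remaining 628 GB)
414 GB → disk 3 (remaining 214 GB)
360 GB → disk 4 (remaining 640 GB)
351 GB → disk 4 (remaining 289 GB)
337 GB → disk 5 (remaining 663 GB)
380 GB → disk 5 (remaining 283 GB)
362 GB → disk 6 (remaining 638 GB)
365 GB → disk 6 (remaining 273 GB)
335 GB → disk 7 (remaining 665 GB)
377 GB → disk 7 (remaining 288 GB)
Final disks: [362,382] [343,394] [372,414] [360,351] [337,380] [362,365] [335,377].

7 disks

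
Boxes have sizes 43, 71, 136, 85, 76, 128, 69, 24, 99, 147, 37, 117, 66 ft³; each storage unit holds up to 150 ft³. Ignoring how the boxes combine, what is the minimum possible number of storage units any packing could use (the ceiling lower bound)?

Total size = 43 + 71 + 136 + 85 + 76 + 128 + 69 + 24 + 99 + 147 + 37 + 117 + 66 = 1098 ft³.
⌈1098 / 150⌉ = 8.

8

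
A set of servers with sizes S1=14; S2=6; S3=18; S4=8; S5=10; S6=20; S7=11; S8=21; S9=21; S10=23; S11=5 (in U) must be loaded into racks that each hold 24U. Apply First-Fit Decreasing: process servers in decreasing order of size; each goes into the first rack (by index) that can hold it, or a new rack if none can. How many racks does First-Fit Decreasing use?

Sorted descending: 23, 21, 21, 20, 18, 14, 11, 10, 8, 6, 5.
23U → rack 1 (remaining 1U)
21U → rack 2 (remaining 3U)
21U → rack 3 (remaining 3U)
20U → rack 4 (remaining 4U)
18U → rack 5 (remaining 6U)
14U → rack 6 (remaining 10U)
11U → rack 7 (remaining 13U)
10U → rack 6 (remaining 0U)
8U → rack 7 (remaining 5U)
6U → rack 5 (remaining 0U)
5U → rack 7 (remaining 0U)

7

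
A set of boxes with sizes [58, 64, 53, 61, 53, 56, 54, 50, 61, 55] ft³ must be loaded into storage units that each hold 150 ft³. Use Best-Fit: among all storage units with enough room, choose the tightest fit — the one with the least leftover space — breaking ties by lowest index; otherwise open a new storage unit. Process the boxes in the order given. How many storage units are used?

Put 58 ft³ in storage unit 1; 92 ft³ remain.
Put 64 ft³ in storage unit 1; 28 ft³ remain.
Put 53 ft³ in storage unit 2; 97 ft³ remain.
Put 61 ft³ in storage unit 2; 36 ft³ remain.
Put 53 ft³ in storage unit 3; 97 ft³ remain.
Put 56 ft³ in storage unit 3; 41 ft³ remain.
Put 54 ft³ in storage unit 4; 96 ft³ remain.
Put 50 ft³ in storage unit 4; 46 ft³ remain.
Put 61 ft³ in storage unit 5; 89 ft³ remain.
Put 55 ft³ in storage unit 5; 34 ft³ remain.

5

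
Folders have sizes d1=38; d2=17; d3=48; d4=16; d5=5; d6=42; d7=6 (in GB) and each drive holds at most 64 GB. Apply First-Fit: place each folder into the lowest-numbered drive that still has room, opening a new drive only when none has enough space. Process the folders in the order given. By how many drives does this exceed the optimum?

0

First-Fit: [38,17,5] [48,16] [42,6] → 3 drives.
Total size 172 GB; any packing needs at least ⌈172/64⌉ = 3 drives.
So 3 is already optimal.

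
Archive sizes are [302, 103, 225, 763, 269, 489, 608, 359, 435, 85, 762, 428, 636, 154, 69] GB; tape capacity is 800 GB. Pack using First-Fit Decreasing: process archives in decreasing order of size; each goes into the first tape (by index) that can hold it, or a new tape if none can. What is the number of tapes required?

Sorted descending: 763, 762, 636, 608, 489, 435, 428, 359, 302, 269, 225, 154, 103, 85, 69.
Put 763 GB in tape 1; 37 GB remain.
Put 762 GB in tape 2; 38 GB remain.
Put 636 GB in tape 3; 164 GB remain.
Put 608 GB in tape 4; 192 GB remain.
Put 489 GB in tape 5; 311 GB remain.
Put 435 GB in tape 6; 365 GB remain.
Put 428 GB in tape 7; 372 GB remain.
Put 359 GB in tape 6; 6 GB remain.
Put 302 GB in tape 5; 9 GB remain.
Put 269 GB in tape 7; 103 GB remain.
Put 225 GB in tape 8; 575 GB remain.
Put 154 GB in tape 3; 10 GB remain.
Put 103 GB in tape 4; 89 GB remain.
Put 85 GB in tape 4; 4 GB remain.
Put 69 GB in tape 7; 34 GB remain.
Final tapes: [763] [762] [636,154] [608,103,85] [489,302] [435,359] [428,269,69] [225].

8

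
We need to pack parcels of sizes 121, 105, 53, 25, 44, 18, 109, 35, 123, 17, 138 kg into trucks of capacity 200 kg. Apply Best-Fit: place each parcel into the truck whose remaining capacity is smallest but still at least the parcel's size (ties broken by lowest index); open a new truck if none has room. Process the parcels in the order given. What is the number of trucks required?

Put 121 kg in truck 1; 79 kg remain.
Put 105 kg in truck 2; 95 kg remain.
Put 53 kg in truck 1; 26 kg remain.
Put 25 kg in truck 1; 1 kg remain.
Put 44 kg in truck 2; 51 kg remain.
Put 18 kg in truck 2; 33 kg remain.
Put 109 kg in truck 3; 91 kg remain.
Put 35 kg in truck 3; 56 kg remain.
Put 123 kg in truck 4; 77 kg remain.
Put 17 kg in truck 2; 16 kg remain.
Put 138 kg in truck 5; 62 kg remain.

5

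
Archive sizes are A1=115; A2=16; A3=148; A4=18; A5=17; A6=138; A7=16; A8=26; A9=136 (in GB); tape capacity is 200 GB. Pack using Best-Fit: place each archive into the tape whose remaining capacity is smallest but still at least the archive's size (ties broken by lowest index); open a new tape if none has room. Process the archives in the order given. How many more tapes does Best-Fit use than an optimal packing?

Best-Fit: [115,16] [148,18,17,16] [138,26] [136] → 4 tapes.
Total size 630 GB; any packing needs at least ⌈630/200⌉ = 4 tapes.
So 4 is already optimal.

0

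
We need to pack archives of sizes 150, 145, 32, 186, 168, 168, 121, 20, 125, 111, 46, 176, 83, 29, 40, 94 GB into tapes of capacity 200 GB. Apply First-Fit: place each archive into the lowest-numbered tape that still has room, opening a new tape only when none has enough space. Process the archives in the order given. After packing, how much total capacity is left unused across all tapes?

306

Put 150 GB in tape 1; 50 GB remain.
Put 145 GB in tape 2; 55 GB remain.
Put 32 GB in tape 1; 18 GB remain.
Put 186 GB in tape 3; 14 GB remain.
Put 168 GB in tape 4; 32 GB remain.
Put 168 GB in tape 5; 32 GB remain.
Put 121 GB in tape 6; 79 GB remain.
Put 20 GB in tape 2; 35 GB remain.
Put 125 GB in tape 7; 75 GB remain.
Put 111 GB in tape 8; 89 GB remain.
Put 46 GB in tape 6; 33 GB remain.
Put 176 GB in tape 9; 24 GB remain.
Put 83 GB in tape 8; 6 GB remain.
Put 29 GB in tape 2; 6 GB remain.
Put 40 GB in tape 7; 35 GB remain.
Put 94 GB in tape 10; 106 GB remain.
10 tapes × 200 GB = 2000 GB; used 1694 GB; unused 306 GB.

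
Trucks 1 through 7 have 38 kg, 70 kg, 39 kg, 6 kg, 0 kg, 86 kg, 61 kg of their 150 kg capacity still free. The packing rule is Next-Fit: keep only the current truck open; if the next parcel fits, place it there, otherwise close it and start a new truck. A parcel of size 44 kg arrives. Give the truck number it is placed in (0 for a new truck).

Next-Fit only looks at truck 7, which has 61 kg free.
44 kg fits there.

7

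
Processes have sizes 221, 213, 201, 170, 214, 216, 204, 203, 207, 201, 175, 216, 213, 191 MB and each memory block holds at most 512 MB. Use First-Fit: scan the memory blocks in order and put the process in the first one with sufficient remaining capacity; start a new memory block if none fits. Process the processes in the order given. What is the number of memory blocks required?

7

Put 221 MB in memory block 1; 291 MB remain.
Put 213 MB in memory block 1; 78 MB remain.
Put 201 MB in memory block 2; 311 MB remain.
Put 170 MB in memory block 2; 141 MB remain.
Put 214 MB in memory block 3; 298 MB remain.
Put 216 MB in memory block 3; 82 MB remain.
Put 204 MB in memory block 4; 308 MB remain.
Put 203 MB in memory block 4; 105 MB remain.
Put 207 MB in memory block 5; 305 MB remain.
Put 201 MB in memory block 5; 104 MB remain.
Put 175 MB in memory block 6; 337 MB remain.
Put 216 MB in memory block 6; 121 MB remain.
Put 213 MB in memory block 7; 299 MB remain.
Put 191 MB in memory block 7; 108 MB remain.
Final memory blocks: [221,213] [201,170] [214,216] [204,203] [207,201] [175,216] [213,191].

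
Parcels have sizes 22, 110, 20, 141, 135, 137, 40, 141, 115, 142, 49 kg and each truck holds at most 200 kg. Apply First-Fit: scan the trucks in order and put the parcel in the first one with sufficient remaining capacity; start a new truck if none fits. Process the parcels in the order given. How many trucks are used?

Put 22 kg in truck 1; 178 kg remain.
Put 110 kg in truck 1; 68 kg remain.
Put 20 kg in truck 1; 48 kg remain.
Put 141 kg in truck 2; 59 kg remain.
Put 135 kg in truck 3; 65 kg remain.
Put 137 kg in truck 4; 63 kg remain.
Put 40 kg in truck 1; 8 kg remain.
Put 141 kg in truck 5; 59 kg remain.
Put 115 kg in truck 6; 85 kg remain.
Put 142 kg in truck 7; 58 kg remain.
Put 49 kg in truck 2; 10 kg remain.

7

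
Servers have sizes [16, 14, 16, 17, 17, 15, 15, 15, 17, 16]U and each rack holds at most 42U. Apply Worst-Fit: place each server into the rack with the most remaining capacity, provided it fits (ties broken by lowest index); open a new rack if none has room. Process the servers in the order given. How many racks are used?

5 racks

16U → rack 1 (remaining 26U)
14U → rack 1 (remaining 12U)
16U → rack 2 (remaining 26U)
17U → rack 2 (remaining 9U)
17U → rack 3 (remaining 25U)
15U → rack 3 (remaining 10U)
15U → rack 4 (remaining 27U)
15U → rack 4 (remaining 12U)
17U → rack 5 (remaining 25U)
16U → rack 5 (remaining 9U)
Final racks: [16,14] [16,17] [17,15] [15,15] [17,16].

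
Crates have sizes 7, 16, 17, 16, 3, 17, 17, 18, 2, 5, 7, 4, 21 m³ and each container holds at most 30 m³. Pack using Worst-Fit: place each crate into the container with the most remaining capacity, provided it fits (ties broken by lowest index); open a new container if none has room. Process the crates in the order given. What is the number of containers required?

Put 7 m³ in container 1; 23 m³ remain.
Put 16 m³ in container 1; 7 m³ remain.
Put 17 m³ in container 2; 13 m³ remain.
Put 16 m³ in container 3; 14 m³ remain.
Put 3 m³ in container 3; 11 m³ remain.
Put 17 m³ in container 4; 13 m³ remain.
Put 17 m³ in container 5; 13 m³ remain.
Put 18 m³ in container 6; 12 m³ remain.
Put 2 m³ in container 2; 11 m³ remain.
Put 5 m³ in container 4; 8 m³ remain.
Put 7 m³ in container 5; 6 m³ remain.
Put 4 m³ in container 6; 8 m³ remain.
Put 21 m³ in container 7; 9 m³ remain.
Final containers: [7,16] [17,2] [16,3] [17,5] [17,7] [18,4] [21].

7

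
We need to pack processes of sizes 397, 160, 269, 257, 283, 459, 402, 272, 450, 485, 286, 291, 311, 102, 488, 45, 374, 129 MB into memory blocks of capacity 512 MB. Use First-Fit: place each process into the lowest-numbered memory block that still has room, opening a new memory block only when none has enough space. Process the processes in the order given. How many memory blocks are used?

397 MB → memory block 1 (remaining 115 MB)
160 MB → memory block 2 (remaining 352 MB)
269 MB → memory block 2 (remaining 83 MB)
257 MB → memory block 3 (remaining 255 MB)
283 MB → memory block 4 (remaining 229 MB)
459 MB → memory block 5 (remaining 53 MB)
402 MB → memory block 6 (remaining 110 MB)
272 MB → memory block 7 (remaining 240 MB)
450 MB → memory block 8 (remaining 62 MB)
485 MB → memory block 9 (remaining 27 MB)
286 MB → memory block 10 (remaining 226 MB)
291 MB → memory block 11 (remaining 221 MB)
311 MB → memory block 12 (remaining 201 MB)
102 MB → memory block 1 (remaining 13 MB)
488 MB → memory block 13 (remaining 24 MB)
45 MB → memory block 2 (remaining 38 MB)
374 MB → memory block 14 (remaining 138 MB)
129 MB → memory block 3 (remaining 126 MB)
Final memory blocks: [397,102] [160,269,45] [257,129] [283] [459] [402] [272] [450] [485] [286] [291] [311] [488] [374].

14 memory blocks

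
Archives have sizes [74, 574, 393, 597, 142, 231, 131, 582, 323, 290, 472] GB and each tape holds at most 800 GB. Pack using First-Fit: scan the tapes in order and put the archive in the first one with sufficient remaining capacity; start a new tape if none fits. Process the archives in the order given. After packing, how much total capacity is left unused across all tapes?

991

tape 1: place 74 GB, 726 GB left
tape 1: place 574 GB, 152 GB left
tape 2: place 393 GB, 407 GB left
tape 3: place 597 GB, 203 GB left
tape 1: place 142 GB, 10 GB left
tape 2: place 231 GB, 176 GB left
tape 2: place 131 GB, 45 GB left
tape 4: place 582 GB, 218 GB left
tape 5: place 323 GB, 477 GB left
tape 5: place 290 GB, 187 GB left
tape 6: place 472 GB, 328 GB left
6 tapes × 800 GB = 4800 GB; used 3809 GB; unused 991 GB.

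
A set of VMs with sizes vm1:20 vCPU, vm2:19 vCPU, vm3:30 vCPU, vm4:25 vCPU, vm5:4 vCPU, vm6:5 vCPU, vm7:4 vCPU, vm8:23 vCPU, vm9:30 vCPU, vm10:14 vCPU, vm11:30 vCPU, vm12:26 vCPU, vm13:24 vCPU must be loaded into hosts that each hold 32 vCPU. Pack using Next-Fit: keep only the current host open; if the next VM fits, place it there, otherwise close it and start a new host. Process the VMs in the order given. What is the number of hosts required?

vm1 (20 vCPU) → host 1 (remaining 12 vCPU)
vm2 (19 vCPU) → host 2 (remaining 13 vCPU)
vm3 (30 vCPU) → host 3 (remaining 2 vCPU)
vm4 (25 vCPU) → host 4 (remaining 7 vCPU)
vm5 (4 vCPU) → host 4 (remaining 3 vCPU)
vm6 (5 vCPU) → host 5 (remaining 27 vCPU)
vm7 (4 vCPU) → host 5 (remaining 23 vCPU)
vm8 (23 vCPU) → host 5 (remaining 0 vCPU)
vm9 (30 vCPU) → host 6 (remaining 2 vCPU)
vm10 (14 vCPU) → host 7 (remaining 18 vCPU)
vm11 (30 vCPU) → host 8 (remaining 2 vCPU)
vm12 (26 vCPU) → host 9 (remaining 6 vCPU)
vm13 (24 vCPU) → host 10 (remaining 8 vCPU)
Final hosts: [20] [19] [30] [25,4] [5,4,23] [30] [14] [30] [26] [24].

10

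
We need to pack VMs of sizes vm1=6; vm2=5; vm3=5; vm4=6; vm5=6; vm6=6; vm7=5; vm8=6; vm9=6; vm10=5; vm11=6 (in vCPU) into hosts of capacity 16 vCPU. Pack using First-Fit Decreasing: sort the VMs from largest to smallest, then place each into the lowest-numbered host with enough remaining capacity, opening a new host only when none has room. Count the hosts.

Sorted descending: 6, 6, 6, 6, 6, 6, 6, 5, 5, 5, 5.
Put 6 vCPU in host 1; 10 vCPU remain.
Put 6 vCPU in host 1; 4 vCPU remain.
Put 6 vCPU in host 2; 10 vCPU remain.
Put 6 vCPU in host 2; 4 vCPU remain.
Put 6 vCPU in host 3; 10 vCPU remain.
Put 6 vCPU in host 3; 4 vCPU remain.
Put 6 vCPU in host 4; 10 vCPU remain.
Put 5 vCPU in host 4; 5 vCPU remain.
Put 5 vCPU in host 4; 0 vCPU remain.
Put 5 vCPU in host 5; 11 vCPU remain.
Put 5 vCPU in host 5; 6 vCPU remain.

5 hosts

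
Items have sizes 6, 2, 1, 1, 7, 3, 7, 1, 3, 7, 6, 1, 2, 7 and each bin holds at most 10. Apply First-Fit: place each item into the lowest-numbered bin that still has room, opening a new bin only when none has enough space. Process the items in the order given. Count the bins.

6 bins

6 → bin 1 (remaining 4)
2 → bin 1 (remaining 2)
1 → bin 1 (remaining 1)
1 → bin 1 (remaining 0)
7 → bin 2 (remaining 3)
3 → bin 2 (remaining 0)
7 → bin 3 (remaining 3)
1 → bin 3 (remaining 2)
3 → bin 4 (remaining 7)
7 → bin 4 (remaining 0)
6 → bin 5 (remaining 4)
1 → bin 3 (remaining 1)
2 → bin 5 (remaining 2)
7 → bin 6 (remaining 3)
Final bins: [6,2,1,1] [7,3] [7,1,1] [3,7] [6,2] [7].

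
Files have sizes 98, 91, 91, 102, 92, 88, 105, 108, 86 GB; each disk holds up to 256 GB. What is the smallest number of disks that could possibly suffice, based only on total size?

Total size = 98 + 91 + 91 + 102 + 92 + 88 + 105 + 108 + 86 = 861 GB.
⌈861 / 256⌉ = 4.

4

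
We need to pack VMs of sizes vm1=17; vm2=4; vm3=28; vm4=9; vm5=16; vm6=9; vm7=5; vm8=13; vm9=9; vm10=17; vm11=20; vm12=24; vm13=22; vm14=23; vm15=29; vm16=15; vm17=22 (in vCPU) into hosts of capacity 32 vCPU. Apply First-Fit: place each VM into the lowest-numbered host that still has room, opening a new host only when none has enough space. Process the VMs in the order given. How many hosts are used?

11

Put vm1 (17 vCPU) in host 1; 15 vCPU remain.
Put vm2 (4 vCPU) in host 1; 11 vCPU remain.
Put vm3 (28 vCPU) in host 2; 4 vCPU remain.
Put vm4 (9 vCPU) in host 1; 2 vCPU remain.
Put vm5 (16 vCPU) in host 3; 16 vCPU remain.
Put vm6 (9 vCPU) in host 3; 7 vCPU remain.
Put vm7 (5 vCPU) in host 3; 2 vCPU remain.
Put vm8 (13 vCPU) in host 4; 19 vCPU remain.
Put vm9 (9 vCPU) in host 4; 10 vCPU remain.
Put vm10 (17 vCPU) in host 5; 15 vCPU remain.
Put vm11 (20 vCPU) in host 6; 12 vCPU remain.
Put vm12 (24 vCPU) in host 7; 8 vCPU remain.
Put vm13 (22 vCPU) in host 8; 10 vCPU remain.
Put vm14 (23 vCPU) in host 9; 9 vCPU remain.
Put vm15 (29 vCPU) in host 10; 3 vCPU remain.
Put vm16 (15 vCPU) in host 5; 0 vCPU remain.
Put vm17 (22 vCPU) in host 11; 10 vCPU remain.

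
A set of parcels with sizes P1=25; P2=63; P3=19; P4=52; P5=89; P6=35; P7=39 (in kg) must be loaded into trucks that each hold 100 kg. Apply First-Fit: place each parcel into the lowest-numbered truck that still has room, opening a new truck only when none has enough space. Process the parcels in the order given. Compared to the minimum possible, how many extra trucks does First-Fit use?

First-Fit: [25,63] [19,52] [89] [35,39] → 4 trucks.
Total size 322 kg; any packing needs at least ⌈322/100⌉ = 4 trucks.
So 4 is already optimal.

0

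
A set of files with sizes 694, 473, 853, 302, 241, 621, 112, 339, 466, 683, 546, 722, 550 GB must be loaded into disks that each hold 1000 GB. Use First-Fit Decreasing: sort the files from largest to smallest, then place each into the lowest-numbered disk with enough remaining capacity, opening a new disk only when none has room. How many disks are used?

Sorted descending: 853, 722, 694, 683, 621, 550, 546, 473, 466, 339, 302, 241, 112.
disk 1: place 853 GB, 147 GB left
disk 2: place 722 GB, 278 GB left
disk 3: place 694 GB, 306 GB left
disk 4: place 683 GB, 317 GB left
disk 5: place 621 GB, 379 GB left
disk 6: place 550 GB, 450 GB left
disk 7: place 546 GB, 454 GB left
disk 8: place 473 GB, 527 GB left
disk 8: place 466 GB, 61 GB left
disk 5: place 339 GB, 40 GB left
disk 3: place 302 GB, 4 GB left
disk 2: place 241 GB, 37 GB left
disk 1: place 112 GB, 35 GB left

8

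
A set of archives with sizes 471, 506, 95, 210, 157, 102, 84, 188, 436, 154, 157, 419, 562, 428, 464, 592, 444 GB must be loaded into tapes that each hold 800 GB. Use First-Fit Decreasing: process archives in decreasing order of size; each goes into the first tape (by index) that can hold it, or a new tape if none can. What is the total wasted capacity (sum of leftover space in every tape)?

Sorted descending: 592, 562, 506, 471, 464, 444, 436, 428, 419, 210, 188, 157, 157, 154, 102, 95, 84.
592 GB → tape 1 (remaining 208 GB)
562 GB → tape 2 (remaining 238 GB)
506 GB → tape 3 (remaining 294 GB)
471 GB → tape 4 (remaining 329 GB)
464 GB → tape 5 (remaining 336 GB)
444 GB → tape 6 (remaining 356 GB)
436 GB → tape 7 (remaining 364 GB)
428 GB → tape 8 (remaining 372 GB)
419 GB → tape 9 (remaining 381 GB)
210 GB → tape 2 (remaining 28 GB)
188 GB → tape 1 (remaining 20 GB)
157 GB → tape 3 (remaining 137 GB)
157 GB → tape 4 (remaining 172 GB)
154 GB → tape 4 (remaining 18 GB)
102 GB → tape 3 (remaining 35 GB)
95 GB → tape 5 (remaining 241 GB)
84 GB → tape 5 (remaining 157 GB)
9 tapes × 800 GB = 7200 GB; used 5469 GB; unused 1731 GB.

1731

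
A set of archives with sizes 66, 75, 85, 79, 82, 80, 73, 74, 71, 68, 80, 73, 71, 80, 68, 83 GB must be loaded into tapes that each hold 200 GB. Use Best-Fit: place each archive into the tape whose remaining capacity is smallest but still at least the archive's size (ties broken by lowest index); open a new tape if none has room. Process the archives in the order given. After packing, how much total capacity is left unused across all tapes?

392

tape 1: place 66 GB, 134 GB left
tape 1: place 75 GB, 59 GB left
tape 2: place 85 GB, 115 GB left
tape 2: place 79 GB, 36 GB left
tape 3: place 82 GB, 118 GB left
tape 3: place 80 GB, 38 GB left
tape 4: place 73 GB, 127 GB left
tape 4: place 74 GB, 53 GB left
tape 5: place 71 GB, 129 GB left
tape 5: place 68 GB, 61 GB left
tape 6: place 80 GB, 120 GB left
tape 6: place 73 GB, 47 GB left
tape 7: place 71 GB, 129 GB left
tape 7: place 80 GB, 49 GB left
tape 8: place 68 GB, 132 GB left
tape 8: place 83 GB, 49 GB left
8 tapes × 200 GB = 1600 GB; used 1208 GB; unused 392 GB.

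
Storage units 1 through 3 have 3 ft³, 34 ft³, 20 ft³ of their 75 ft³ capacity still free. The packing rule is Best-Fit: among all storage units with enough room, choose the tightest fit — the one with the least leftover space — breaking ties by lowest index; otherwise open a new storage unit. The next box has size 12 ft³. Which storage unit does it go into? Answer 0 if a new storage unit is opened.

Storage units with room: storage unit 2 (34 ft³), storage unit 3 (20 ft³).
Tightest fit is storage unit 3 with 20 ft³ free.

3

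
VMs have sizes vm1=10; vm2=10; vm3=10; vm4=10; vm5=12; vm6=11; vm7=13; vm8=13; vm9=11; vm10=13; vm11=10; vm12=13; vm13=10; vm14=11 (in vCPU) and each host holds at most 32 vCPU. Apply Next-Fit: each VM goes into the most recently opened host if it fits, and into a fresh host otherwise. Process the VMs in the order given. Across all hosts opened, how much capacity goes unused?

Put vm1 (10 vCPU) in host 1; 22 vCPU remain.
Put vm2 (10 vCPU) in host 1; 12 vCPU remain.
Put vm3 (10 vCPU) in host 1; 2 vCPU remain.
Put vm4 (10 vCPU) in host 2; 22 vCPU remain.
Put vm5 (12 vCPU) in host 2; 10 vCPU remain.
Put vm6 (11 vCPU) in host 3; 21 vCPU remain.
Put vm7 (13 vCPU) in host 3; 8 vCPU remain.
Put vm8 (13 vCPU) in host 4; 19 vCPU remain.
Put vm9 (11 vCPU) in host 4; 8 vCPU remain.
Put vm10 (13 vCPU) in host 5; 19 vCPU remain.
Put vm11 (10 vCPU) in host 5; 9 vCPU remain.
Put vm12 (13 vCPU) in host 6; 19 vCPU remain.
Put vm13 (10 vCPU) in host 6; 9 vCPU remain.
Put vm14 (11 vCPU) in host 7; 21 vCPU remain.
7 hosts × 32 vCPU = 224 vCPU; used 157 vCPU; unused 67 vCPU.

67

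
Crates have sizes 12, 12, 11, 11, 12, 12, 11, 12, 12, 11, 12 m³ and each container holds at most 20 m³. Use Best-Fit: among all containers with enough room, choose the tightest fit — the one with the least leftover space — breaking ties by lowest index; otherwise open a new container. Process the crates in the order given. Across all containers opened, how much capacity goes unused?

92

container 1: place 12 m³, 8 m³ left
container 2: place 12 m³, 8 m³ left
container 3: place 11 m³, 9 m³ left
container 4: place 11 m³, 9 m³ left
container 5: place 12 m³, 8 m³ left
container 6: place 12 m³, 8 m³ left
container 7: place 11 m³, 9 m³ left
container 8: place 12 m³, 8 m³ left
container 9: place 12 m³, 8 m³ left
container 10: place 11 m³, 9 m³ left
container 11: place 12 m³, 8 m³ left
11 containers × 20 m³ = 220 m³; used 128 m³; unused 92 m³.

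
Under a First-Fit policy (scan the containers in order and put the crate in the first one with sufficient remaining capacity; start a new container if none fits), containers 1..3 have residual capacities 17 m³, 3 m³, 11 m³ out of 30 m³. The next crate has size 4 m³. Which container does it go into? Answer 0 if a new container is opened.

1

Containers with room: container 1 (17 m³), container 3 (11 m³).
The first with room is container 1.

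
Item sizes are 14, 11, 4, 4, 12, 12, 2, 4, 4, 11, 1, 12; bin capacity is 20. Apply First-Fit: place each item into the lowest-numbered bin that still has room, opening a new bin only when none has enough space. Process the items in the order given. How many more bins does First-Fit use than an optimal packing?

First-Fit: [14,4,2] [11,4,4,1] [12,4] [12] [11] [12] → 6 bins.
6 items exceed 10 (half the capacity), and no two of those can share a bin, so at least 6 bins are needed.
So 6 is already optimal.

0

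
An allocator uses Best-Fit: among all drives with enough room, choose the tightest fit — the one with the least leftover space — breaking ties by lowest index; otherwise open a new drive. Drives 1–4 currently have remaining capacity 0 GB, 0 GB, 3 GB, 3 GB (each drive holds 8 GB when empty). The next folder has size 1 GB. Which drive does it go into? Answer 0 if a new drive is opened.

3

Drives with room: drive 3 (3 GB), drive 4 (3 GB).
Tightest fit is drive 3 with 3 GB free.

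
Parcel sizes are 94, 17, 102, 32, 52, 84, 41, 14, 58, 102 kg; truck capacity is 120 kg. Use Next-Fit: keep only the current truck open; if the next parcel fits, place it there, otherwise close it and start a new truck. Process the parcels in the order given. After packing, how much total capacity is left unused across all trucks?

94 kg → truck 1 (remaining 26 kg)
17 kg → truck 1 (remaining 9 kg)
102 kg → truck 2 (remaining 18 kg)
32 kg → truck 3 (remaining 88 kg)
52 kg → truck 3 (remaining 36 kg)
84 kg → truck 4 (remaining 36 kg)
41 kg → truck 5 (remaining 79 kg)
14 kg → truck 5 (remaining 65 kg)
58 kg → truck 5 (remaining 7 kg)
102 kg → truck 6 (remaining 18 kg)
6 trucks × 120 kg = 720 kg; used 596 kg; unused 124 kg.

124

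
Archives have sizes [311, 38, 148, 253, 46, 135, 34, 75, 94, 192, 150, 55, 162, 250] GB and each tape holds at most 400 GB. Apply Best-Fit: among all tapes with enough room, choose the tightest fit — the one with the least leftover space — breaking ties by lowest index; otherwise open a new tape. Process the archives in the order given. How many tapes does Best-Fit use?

tape 1: place 311 GB, 89 GB left
tape 1: place 38 GB, 51 GB left
tape 2: place 148 GB, 252 GB left
tape 3: place 253 GB, 147 GB left
tape 1: place 46 GB, 5 GB left
tape 3: place 135 GB, 12 GB left
tape 2: place 34 GB, 218 GB left
tape 2: place 75 GB, 143 GB left
tape 2: place 94 GB, 49 GB left
tape 4: place 192 GB, 208 GB left
tape 4: place 150 GB, 58 GB left
tape 4: place 55 GB, 3 GB left
tape 5: place 162 GB, 238 GB left
tape 6: place 250 GB, 150 GB left

6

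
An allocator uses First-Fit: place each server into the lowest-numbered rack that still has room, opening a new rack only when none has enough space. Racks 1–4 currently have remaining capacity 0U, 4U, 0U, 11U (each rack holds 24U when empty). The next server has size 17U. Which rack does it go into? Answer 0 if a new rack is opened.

0

No rack has ≥ 17U free, so a new rack is opened.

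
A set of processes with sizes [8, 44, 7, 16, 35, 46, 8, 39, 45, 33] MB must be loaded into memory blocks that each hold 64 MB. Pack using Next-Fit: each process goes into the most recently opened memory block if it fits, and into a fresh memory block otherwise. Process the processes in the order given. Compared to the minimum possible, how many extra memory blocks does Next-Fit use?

0

Next-Fit: [8,44,7] [16,35] [46,8] [39] [45] [33] → 6 memory blocks.
6 processes exceed 32 MB (half the capacity), and no two of those can share a memory block, so at least 6 memory blocks are needed.
So 6 is already optimal.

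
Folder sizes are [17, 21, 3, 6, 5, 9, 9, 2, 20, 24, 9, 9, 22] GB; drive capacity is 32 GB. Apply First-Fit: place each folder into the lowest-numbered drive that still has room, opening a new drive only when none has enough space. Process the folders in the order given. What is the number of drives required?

Put 17 GB in drive 1; 15 GB remain.
Put 21 GB in drive 2; 11 GB remain.
Put 3 GB in drive 1; 12 GB remain.
Put 6 GB in drive 1; 6 GB remain.
Put 5 GB in drive 1; 1 GB remain.
Put 9 GB in drive 2; 2 GB remain.
Put 9 GB in drive 3; 23 GB remain.
Put 2 GB in drive 2; 0 GB remain.
Put 20 GB in drive 3; 3 GB remain.
Put 24 GB in drive 4; 8 GB remain.
Put 9 GB in drive 5; 23 GB remain.
Put 9 GB in drive 5; 14 GB remain.
Put 22 GB in drive 6; 10 GB remain.
Final drives: [17,3,6,5] [21,9,2] [9,20] [24] [9,9] [22].

6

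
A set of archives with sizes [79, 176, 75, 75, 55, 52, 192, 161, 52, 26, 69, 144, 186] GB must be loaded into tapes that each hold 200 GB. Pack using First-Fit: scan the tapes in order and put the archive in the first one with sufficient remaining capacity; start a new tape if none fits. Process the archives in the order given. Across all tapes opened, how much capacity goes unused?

Put 79 GB in tape 1; 121 GB remain.
Put 176 GB in tape 2; 24 GB remain.
Put 75 GB in tape 1; 46 GB remain.
Put 75 GB in tape 3; 125 GB remain.
Put 55 GB in tape 3; 70 GB remain.
Put 52 GB in tape 3; 18 GB remain.
Put 192 GB in tape 4; 8 GB remain.
Put 161 GB in tape 5; 39 GB remain.
Put 52 GB in tape 6; 148 GB remain.
Put 26 GB in tape 1; 20 GB remain.
Put 69 GB in tape 6; 79 GB remain.
Put 144 GB in tape 7; 56 GB remain.
Put 186 GB in tape 8; 14 GB remain.
8 tapes × 200 GB = 1600 GB; used 1342 GB; unused 258 GB.

258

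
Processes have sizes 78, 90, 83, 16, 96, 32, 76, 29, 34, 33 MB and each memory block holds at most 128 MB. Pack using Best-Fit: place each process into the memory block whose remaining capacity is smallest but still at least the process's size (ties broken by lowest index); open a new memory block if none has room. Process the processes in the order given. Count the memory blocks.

memory block 1: place 78 MB, 50 MB left
memory block 2: place 90 MB, 38 MB left
memory block 3: place 83 MB, 45 MB left
memory block 2: place 16 MB, 22 MB left
memory block 4: place 96 MB, 32 MB left
memory block 4: place 32 MB, 0 MB left
memory block 5: place 76 MB, 52 MB left
memory block 3: place 29 MB, 16 MB left
memory block 1: place 34 MB, 16 MB left
memory block 5: place 33 MB, 19 MB left
Final memory blocks: [78,34] [90,16] [83,29] [96,32] [76,33].

5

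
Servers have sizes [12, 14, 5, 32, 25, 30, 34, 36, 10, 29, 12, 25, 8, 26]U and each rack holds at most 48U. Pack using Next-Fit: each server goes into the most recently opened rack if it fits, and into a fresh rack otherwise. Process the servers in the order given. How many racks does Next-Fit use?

9

Put 12U in rack 1; 36U remain.
Put 14U in rack 1; 22U remain.
Put 5U in rack 1; 17U remain.
Put 32U in rack 2; 16U remain.
Put 25U in rack 3; 23U remain.
Put 30U in rack 4; 18U remain.
Put 34U in rack 5; 14U remain.
Put 36U in rack 6; 12U remain.
Put 10U in rack 6; 2U remain.
Put 29U in rack 7; 19U remain.
Put 12U in rack 7; 7U remain.
Put 25U in rack 8; 23U remain.
Put 8U in rack 8; 15U remain.
Put 26U in rack 9; 22U remain.
Final racks: [12,14,5] [32] [25] [30] [34] [36,10] [29,12] [25,8] [26].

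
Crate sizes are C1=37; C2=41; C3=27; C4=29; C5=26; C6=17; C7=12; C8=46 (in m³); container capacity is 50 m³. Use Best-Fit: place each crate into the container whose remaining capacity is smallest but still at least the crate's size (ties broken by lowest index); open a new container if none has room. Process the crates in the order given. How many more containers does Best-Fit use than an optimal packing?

0

Best-Fit: [37,12] [41] [27] [29,17] [26] [46] → 6 containers.
6 crates exceed 25 m³ (half the capacity), and no two of those can share a container, so at least 6 containers are needed.
So 6 is already optimal.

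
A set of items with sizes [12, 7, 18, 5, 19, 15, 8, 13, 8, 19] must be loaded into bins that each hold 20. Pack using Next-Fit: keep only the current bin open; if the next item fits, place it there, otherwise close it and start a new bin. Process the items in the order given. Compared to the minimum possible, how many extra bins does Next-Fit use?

2

Next-Fit: [12,7] [18] [5] [19] [15] [8] [13] [8] [19] → 9 bins.
Total size 124; any packing needs at least ⌈124/20⌉ = 7 bins.
An optimal packing achieves that bound: [19] [19] [18] [15,5] [13,7] [12,8] [8] → 7 bins.
Excess: 9 − 7 = 2.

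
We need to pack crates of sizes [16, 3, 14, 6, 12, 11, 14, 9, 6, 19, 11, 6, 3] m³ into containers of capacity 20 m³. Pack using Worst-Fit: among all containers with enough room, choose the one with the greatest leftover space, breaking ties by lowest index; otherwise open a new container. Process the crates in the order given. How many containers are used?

7

container 1: place 16 m³, 4 m³ left
container 1: place 3 m³, 1 m³ left
container 2: place 14 m³, 6 m³ left
container 2: place 6 m³, 0 m³ left
container 3: place 12 m³, 8 m³ left
container 4: place 11 m³, 9 m³ left
container 5: place 14 m³, 6 m³ left
container 4: place 9 m³, 0 m³ left
container 3: place 6 m³, 2 m³ left
container 6: place 19 m³, 1 m³ left
container 7: place 11 m³, 9 m³ left
container 7: place 6 m³, 3 m³ left
container 5: place 3 m³, 3 m³ left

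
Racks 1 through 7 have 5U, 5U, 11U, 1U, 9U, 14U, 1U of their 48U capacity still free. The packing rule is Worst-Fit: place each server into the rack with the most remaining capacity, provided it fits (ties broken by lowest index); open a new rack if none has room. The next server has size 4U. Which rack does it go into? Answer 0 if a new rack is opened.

6

Racks with room: rack 1 (5U), rack 2 (5U), rack 3 (11U), rack 5 (9U), rack 6 (14U).
Most room is rack 6 with 14U free.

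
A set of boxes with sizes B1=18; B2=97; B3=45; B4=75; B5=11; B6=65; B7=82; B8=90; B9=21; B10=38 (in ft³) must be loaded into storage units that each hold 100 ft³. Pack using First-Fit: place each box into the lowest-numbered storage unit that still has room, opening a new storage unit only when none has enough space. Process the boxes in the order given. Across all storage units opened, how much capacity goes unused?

Put B1 (18 ft³) in storage unit 1; 82 ft³ remain.
Put B2 (97 ft³) in storage unit 2; 3 ft³ remain.
Put B3 (45 ft³) in storage unit 1; 37 ft³ remain.
Put B4 (75 ft³) in storage unit 3; 25 ft³ remain.
Put B5 (11 ft³) in storage unit 1; 26 ft³ remain.
Put B6 (65 ft³) in storage unit 4; 35 ft³ remain.
Put B7 (82 ft³) in storage unit 5; 18 ft³ remain.
Put B8 (90 ft³) in storage unit 6; 10 ft³ remain.
Put B9 (21 ft³) in storage unit 1; 5 ft³ remain.
Put B10 (38 ft³) in storage unit 7; 62 ft³ remain.
7 storage units × 100 ft³ = 700 ft³; used 542 ft³; unused 158 ft³.

158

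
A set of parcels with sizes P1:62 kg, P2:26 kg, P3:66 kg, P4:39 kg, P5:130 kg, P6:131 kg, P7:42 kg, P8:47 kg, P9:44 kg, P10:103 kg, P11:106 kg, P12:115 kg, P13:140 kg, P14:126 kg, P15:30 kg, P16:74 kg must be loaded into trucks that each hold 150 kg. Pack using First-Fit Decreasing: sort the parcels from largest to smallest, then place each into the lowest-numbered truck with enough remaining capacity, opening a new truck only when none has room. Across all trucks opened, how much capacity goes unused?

Sorted descending: 140, 131, 130, 126, 115, 106, 103, 74, 66, 62, 47, 44, 42, 39, 30, 26.
140 kg → truck 1 (remaining 10 kg)
131 kg → truck 2 (remaining 19 kg)
130 kg → truck 3 (remaining 20 kg)
126 kg → truck 4 (remaining 24 kg)
115 kg → truck 5 (remaining 35 kg)
106 kg → truck 6 (remaining 44 kg)
103 kg → truck 7 (remaining 47 kg)
74 kg → truck 8 (remaining 76 kg)
66 kg → truck 8 (remaining 10 kg)
62 kg → truck 9 (remaining 88 kg)
47 kg → truck 7 (remaining 0 kg)
44 kg → truck 6 (remaining 0 kg)
42 kg → truck 9 (remaining 46 kg)
39 kg → truck 9 (remaining 7 kg)
30 kg → truck 5 (remaining 5 kg)
26 kg → truck 10 (remaining 124 kg)
10 trucks × 150 kg = 1500 kg; used 1281 kg; unused 219 kg.

219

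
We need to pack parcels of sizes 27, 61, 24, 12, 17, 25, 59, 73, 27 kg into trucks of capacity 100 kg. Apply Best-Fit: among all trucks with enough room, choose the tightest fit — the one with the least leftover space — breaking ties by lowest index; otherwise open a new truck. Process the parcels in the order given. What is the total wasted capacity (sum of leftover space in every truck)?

truck 1: place 27 kg, 73 kg left
truck 1: place 61 kg, 12 kg left
truck 2: place 24 kg, 76 kg left
truck 1: place 12 kg, 0 kg left
truck 2: place 17 kg, 59 kg left
truck 2: place 25 kg, 34 kg left
truck 3: place 59 kg, 41 kg left
truck 4: place 73 kg, 27 kg left
truck 4: place 27 kg, 0 kg left
4 trucks × 100 kg = 400 kg; used 325 kg; unused 75 kg.

75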